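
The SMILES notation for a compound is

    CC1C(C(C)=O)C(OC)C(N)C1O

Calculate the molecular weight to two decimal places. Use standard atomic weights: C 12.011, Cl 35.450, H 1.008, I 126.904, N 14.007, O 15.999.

First, the molecular formula is C9H17NO3 (counting implicit H from valence).
  C: 9 × 12.011 = 108.099
  H: 17 × 1.008 = 17.136
  N: 1 × 14.007 = 14.007
  O: 3 × 15.999 = 47.997
Sum: 9×12.011 + 17×1.008 + 1×14.007 + 3×15.999 = 187.239 → 187.24 g/mol.

187.24 g/mol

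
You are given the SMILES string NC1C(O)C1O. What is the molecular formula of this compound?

C3H7NO2

Walk through each heavy atom and fill implicit hydrogens from standard valence (C 4, N 3, O 2, S 2, halogen 1):
  atom 1: N, bond orders sum to 1 (valence 3) → 2 H
  atom 2: C, bond orders sum to 3 (valence 4) → 1 H
  atom 3: C, bond orders sum to 3 (valence 4) → 1 H
  atom 4: O, bond orders sum to 1 (valence 2) → 1 H
  atom 5: C, bond orders sum to 3 (valence 4) → 1 H
  atom 6: O, bond orders sum to 1 (valence 2) → 1 H
Totals → C:3, H:7, N:1, O:2.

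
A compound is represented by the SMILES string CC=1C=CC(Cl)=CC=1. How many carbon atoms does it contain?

Count every carbon token in the SMILES (each C, including those in ring-closure positions and inside branches).
Carbon count: 7.

7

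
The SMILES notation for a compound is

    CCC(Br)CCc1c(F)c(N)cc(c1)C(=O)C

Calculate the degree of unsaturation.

Molecular formula: C13H17BrFNO.
DoU = (2C + 2 + N − H − X) / 2, where X is the halogen count and O/S are ignored.
    = (2·13 + 2 + 1 − 17 − 2) / 2 = 10 / 2 = 5.

5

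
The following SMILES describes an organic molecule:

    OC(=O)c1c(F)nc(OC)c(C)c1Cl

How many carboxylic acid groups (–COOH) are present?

The carboxylic acid motif appears at heavy-atom position 2 in the SMILES.
Other groups present: 1 ether.
Carboxylic acid count: 1.

1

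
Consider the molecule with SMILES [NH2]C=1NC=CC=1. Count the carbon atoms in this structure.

Count every carbon token in the SMILES (each C, including those in ring-closure positions and inside branches).
Carbon count: 4.

4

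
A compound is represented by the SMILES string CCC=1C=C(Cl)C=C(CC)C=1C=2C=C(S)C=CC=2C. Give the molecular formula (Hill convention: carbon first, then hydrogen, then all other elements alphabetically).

C17H19ClS

Walk through each heavy atom and fill implicit hydrogens from standard valence (C 4, N 3, O 2, S 2, halogen 1):
  atom 1: C, bond orders sum to 1 (valence 4) → 3 H
  atom 2: C, bond orders sum to 2 (valence 4) → 2 H
  atom 3: C, bond orders sum to 4 (valence 4) → 0 H
  atom 4: C, bond orders sum to 3 (valence 4) → 1 H
  atom 5: C, bond orders sum to 4 (valence 4) → 0 H
  atom 6: Cl (halogen, monovalent) → 0 H
  atom 7: C, bond orders sum to 3 (valence 4) → 1 H
  atom 8: C, bond orders sum to 4 (valence 4) → 0 H
  atom 9: C, bond orders sum to 2 (valence 4) → 2 H
  atom 10: C, bond orders sum to 1 (valence 4) → 3 H
  atom 11: C, bond orders sum to 4 (valence 4) → 0 H
  atom 12: C, bond orders sum to 4 (valence 4) → 0 H
  atom 13: C, bond orders sum to 3 (valence 4) → 1 H
  atom 14: C, bond orders sum to 4 (valence 4) → 0 H
  atom 15: S, bond orders sum to 1 (valence 2) → 1 H
  atom 16: C, bond orders sum to 3 (valence 4) → 1 H
  atom 17: C, bond orders sum to 3 (valence 4) → 1 H
  atom 18: C, bond orders sum to 4 (valence 4) → 0 H
  atom 19: C, bond orders sum to 1 (valence 4) → 3 H
Totals → C:17, H:19, Cl:1, S:1.
In Hill order: C17H19ClS.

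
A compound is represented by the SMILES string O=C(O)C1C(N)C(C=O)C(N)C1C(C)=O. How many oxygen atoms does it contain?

Scan the SMILES for O atoms (remember two-letter symbols like Cl and Br are single atoms).
Oxygen count: 4.

4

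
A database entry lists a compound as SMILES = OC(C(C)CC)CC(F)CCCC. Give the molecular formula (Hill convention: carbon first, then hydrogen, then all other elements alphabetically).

Walk through each heavy atom and fill implicit hydrogens from standard valence (C 4, N 3, O 2, S 2, halogen 1):
  atom 1: O, bond orders sum to 1 (valence 2) → 1 H
  atom 2: C, bond orders sum to 3 (valence 4) → 1 H
  atom 3: C, bond orders sum to 3 (valence 4) → 1 H
  atom 4: C, bond orders sum to 1 (valence 4) → 3 H
  atom 5: C, bond orders sum to 2 (valence 4) → 2 H
  atom 6: C, bond orders sum to 1 (valence 4) → 3 H
  atom 7: C, bond orders sum to 2 (valence 4) → 2 H
  atom 8: C, bond orders sum to 3 (valence 4) → 1 H
  atom 9: F (halogen, monovalent) → 0 H
  atom 10: C, bond orders sum to 2 (valence 4) → 2 H
  atom 11: C, bond orders sum to 2 (valence 4) → 2 H
  atom 12: C, bond orders sum to 2 (valence 4) → 2 H
  atom 13: C, bond orders sum to 1 (valence 4) → 3 H
Totals → C:11, H:23, F:1, O:1.

C11H23FO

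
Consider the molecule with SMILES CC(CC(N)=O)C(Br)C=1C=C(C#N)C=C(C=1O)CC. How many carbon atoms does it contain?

Count every carbon token in the SMILES (each C, including those in ring-closure positions and inside branches).
Carbon count: 14.

14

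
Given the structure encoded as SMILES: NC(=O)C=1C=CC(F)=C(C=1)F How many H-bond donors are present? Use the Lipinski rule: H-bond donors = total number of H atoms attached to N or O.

2

Donors: find every N or O and count the H atoms it carries.
  atom 1 (N): bond orders sum to 1 → 2 H
  atom 3 (O): bond orders sum to 2 → 0 H
Lipinski HBD = 2.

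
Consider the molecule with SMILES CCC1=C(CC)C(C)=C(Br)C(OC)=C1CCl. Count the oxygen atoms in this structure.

Scan the SMILES for O atoms (remember two-letter symbols like Cl and Br are single atoms).
Oxygen count: 1.

1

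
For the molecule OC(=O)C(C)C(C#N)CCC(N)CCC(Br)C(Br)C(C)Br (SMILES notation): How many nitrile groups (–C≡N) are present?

1

The nitrile motif appears at heavy-atom position 7 in the SMILES.
Other groups present: 1 carboxylic acid, 1 primary amine.
Nitrile count: 1.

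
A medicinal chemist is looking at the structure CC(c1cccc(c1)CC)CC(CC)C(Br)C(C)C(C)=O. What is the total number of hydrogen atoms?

29

Walk through each heavy atom and fill implicit hydrogens from standard valence (C 4, N 3, O 2, S 2, halogen 1); for lowercase aromatic atoms, an aromatic c carries 1 H when it has two neighbours and 0 H with three, and aromatic n carries 0 H:
  atom 1: C, bond orders sum to 1 (valence 4) → 3 H
  atom 2: C, bond orders sum to 3 (valence 4) → 1 H
  atom 3: aromatic c, 3 neighbours → 0 H
  atom 4: aromatic c, 2 neighbours → 1 H
  atom 5: aromatic c, 2 neighbours → 1 H
  atom 6: aromatic c, 2 neighbours → 1 H
  atom 7: aromatic c, 3 neighbours → 0 H
  atom 8: aromatic c, 2 neighbours → 1 H
  atom 9: C, bond orders sum to 2 (valence 4) → 2 H
  atom 10: C, bond orders sum to 1 (valence 4) → 3 H
  atom 11: C, bond orders sum to 2 (valence 4) → 2 H
  atom 12: C, bond orders sum to 3 (valence 4) → 1 H
  atom 13: C, bond orders sum to 2 (valence 4) → 2 H
  atom 14: C, bond orders sum to 1 (valence 4) → 3 H
  atom 15: C, bond orders sum to 3 (valence 4) → 1 H
  atom 16: Br (halogen, monovalent) → 0 H
  atom 17: C, bond orders sum to 3 (valence 4) → 1 H
  atom 18: C, bond orders sum to 1 (valence 4) → 3 H
  atom 19: C, bond orders sum to 4 (valence 4) → 0 H
  atom 20: C, bond orders sum to 1 (valence 4) → 3 H
  atom 21: O, bond orders sum to 2 (valence 2) → 0 H
Total hydrogens: 29.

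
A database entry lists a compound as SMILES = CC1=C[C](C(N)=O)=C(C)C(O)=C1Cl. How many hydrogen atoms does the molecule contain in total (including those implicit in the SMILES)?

Walk through each heavy atom and fill implicit hydrogens from standard valence (C 4, N 3, O 2, S 2, halogen 1):
  atom 1: C, bond orders sum to 1 (valence 4) → 3 H
  atom 2: C, bond orders sum to 4 (valence 4) → 0 H
  atom 3: C, bond orders sum to 3 (valence 4) → 1 H
  atom 4: C with explicit H count 0
  atom 5: C, bond orders sum to 4 (valence 4) → 0 H
  atom 6: N, bond orders sum to 1 (valence 3) → 2 H
  atom 7: O, bond orders sum to 2 (valence 2) → 0 H
  atom 8: C, bond orders sum to 4 (valence 4) → 0 H
  atom 9: C, bond orders sum to 1 (valence 4) → 3 H
  atom 10: C, bond orders sum to 4 (valence 4) → 0 H
  atom 11: O, bond orders sum to 1 (valence 2) → 1 H
  atom 12: C, bond orders sum to 4 (valence 4) → 0 H
  atom 13: Cl (halogen, monovalent) → 0 H
Total hydrogens: 10.

10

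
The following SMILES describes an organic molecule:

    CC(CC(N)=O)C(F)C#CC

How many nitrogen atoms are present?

1

Scan the SMILES for N atoms (remember two-letter symbols like Cl and Br are single atoms).
Nitrogen count: 1.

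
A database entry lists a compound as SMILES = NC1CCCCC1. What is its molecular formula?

Walk through each heavy atom and fill implicit hydrogens from standard valence (C 4, N 3, O 2, S 2, halogen 1):
  atom 1: N, bond orders sum to 1 (valence 3) → 2 H
  atom 2: C, bond orders sum to 3 (valence 4) → 1 H
  atom 3: C, bond orders sum to 2 (valence 4) → 2 H
  atom 4: C, bond orders sum to 2 (valence 4) → 2 H
  atom 5: C, bond orders sum to 2 (valence 4) → 2 H
  atom 6: C, bond orders sum to 2 (valence 4) → 2 H
  atom 7: C, bond orders sum to 2 (valence 4) → 2 H
Totals → C:6, H:13, N:1.
In Hill order: C6H13N.

C6H13N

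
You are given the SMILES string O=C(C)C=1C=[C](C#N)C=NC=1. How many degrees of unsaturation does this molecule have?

Degree of unsaturation = (number of rings) + (number of π bonds).
Ring closures in the SMILES: 1.
π bonds: 4 double bonds (each 1 DoU), 1 triple bond (each 2 DoU) → 6 DoU from unsaturation.
Total DoU = 1 + 6 = 7.

7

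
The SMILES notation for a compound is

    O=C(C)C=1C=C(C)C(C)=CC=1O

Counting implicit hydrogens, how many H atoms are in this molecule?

12

Walk through each heavy atom and fill implicit hydrogens from standard valence (C 4, N 3, O 2, S 2, halogen 1):
  atom 1: O, bond orders sum to 2 (valence 2) → 0 H
  atom 2: C, bond orders sum to 4 (valence 4) → 0 H
  atom 3: C, bond orders sum to 1 (valence 4) → 3 H
  atom 4: C, bond orders sum to 4 (valence 4) → 0 H
  atom 5: C, bond orders sum to 3 (valence 4) → 1 H
  atom 6: C, bond orders sum to 4 (valence 4) → 0 H
  atom 7: C, bond orders sum to 1 (valence 4) → 3 H
  atom 8: C, bond orders sum to 4 (valence 4) → 0 H
  atom 9: C, bond orders sum to 1 (valence 4) → 3 H
  atom 10: C, bond orders sum to 3 (valence 4) → 1 H
  atom 11: C, bond orders sum to 4 (valence 4) → 0 H
  atom 12: O, bond orders sum to 1 (valence 2) → 1 H
Total hydrogens: 12.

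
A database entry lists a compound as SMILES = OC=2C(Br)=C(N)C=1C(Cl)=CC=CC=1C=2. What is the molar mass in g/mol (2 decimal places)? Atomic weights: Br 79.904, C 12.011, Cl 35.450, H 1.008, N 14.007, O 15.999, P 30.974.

First, the molecular formula is C10H7BrClNO (counting implicit H from valence).
  Br: 1 × 79.904 = 79.904
  C: 10 × 12.011 = 120.110
  Cl: 1 × 35.450 = 35.450
  H: 7 × 1.008 = 7.056
  N: 1 × 14.007 = 14.007
  O: 1 × 15.999 = 15.999
Sum: 1×79.904 + 10×12.011 + 1×35.450 + 7×1.008 + 1×14.007 + 1×15.999 = 272.526 → 272.53 g/mol.

272.53 g/mol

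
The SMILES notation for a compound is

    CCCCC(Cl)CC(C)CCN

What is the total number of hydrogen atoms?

Walk through each heavy atom and fill implicit hydrogens from standard valence (C 4, N 3, O 2, S 2, halogen 1):
  atom 1: C, bond orders sum to 1 (valence 4) → 3 H
  atom 2: C, bond orders sum to 2 (valence 4) → 2 H
  atom 3: C, bond orders sum to 2 (valence 4) → 2 H
  atom 4: C, bond orders sum to 2 (valence 4) → 2 H
  atom 5: C, bond orders sum to 3 (valence 4) → 1 H
  atom 6: Cl (halogen, monovalent) → 0 H
  atom 7: C, bond orders sum to 2 (valence 4) → 2 H
  atom 8: C, bond orders sum to 3 (valence 4) → 1 H
  atom 9: C, bond orders sum to 1 (valence 4) → 3 H
  atom 10: C, bond orders sum to 2 (valence 4) → 2 H
  atom 11: C, bond orders sum to 2 (valence 4) → 2 H
  atom 12: N, bond orders sum to 1 (valence 3) → 2 H
Total hydrogens: 22.

22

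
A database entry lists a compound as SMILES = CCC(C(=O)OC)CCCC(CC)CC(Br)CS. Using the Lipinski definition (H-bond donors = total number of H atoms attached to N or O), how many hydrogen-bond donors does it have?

0

Donors: find every N or O and count the H atoms it carries.
  atom 5 (O): bond orders sum to 2 → 0 H
  atom 6 (O): bond orders sum to 2 → 0 H
Lipinski HBD = 0.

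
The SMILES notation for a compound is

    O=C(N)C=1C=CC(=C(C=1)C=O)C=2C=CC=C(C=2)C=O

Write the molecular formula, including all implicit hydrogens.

C15H11NO3

Walk through each heavy atom and fill implicit hydrogens from standard valence (C 4, N 3, O 2, S 2, halogen 1):
  atom 1: O, bond orders sum to 2 (valence 2) → 0 H
  atom 2: C, bond orders sum to 4 (valence 4) → 0 H
  atom 3: N, bond orders sum to 1 (valence 3) → 2 H
  atom 4: C, bond orders sum to 4 (valence 4) → 0 H
  atom 5: C, bond orders sum to 3 (valence 4) → 1 H
  atom 6: C, bond orders sum to 3 (valence 4) → 1 H
  atom 7: C, bond orders sum to 4 (valence 4) → 0 H
  atom 8: C, bond orders sum to 4 (valence 4) → 0 H
  atom 9: C, bond orders sum to 3 (valence 4) → 1 H
  atom 10: C, bond orders sum to 3 (valence 4) → 1 H
  atom 11: O, bond orders sum to 2 (valence 2) → 0 H
  atom 12: C, bond orders sum to 4 (valence 4) → 0 H
  atom 13: C, bond orders sum to 3 (valence 4) → 1 H
  atom 14: C, bond orders sum to 3 (valence 4) → 1 H
  atom 15: C, bond orders sum to 3 (valence 4) → 1 H
  atom 16: C, bond orders sum to 4 (valence 4) → 0 H
  atom 17: C, bond orders sum to 3 (valence 4) → 1 H
  atom 18: C, bond orders sum to 3 (valence 4) → 1 H
  atom 19: O, bond orders sum to 2 (valence 2) → 0 H
Totals → C:15, H:11, N:1, O:3.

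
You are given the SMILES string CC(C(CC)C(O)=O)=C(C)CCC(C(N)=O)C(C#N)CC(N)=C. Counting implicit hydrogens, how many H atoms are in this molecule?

27

Walk through each heavy atom and fill implicit hydrogens from standard valence (C 4, N 3, O 2, S 2, halogen 1):
  atom 1: C, bond orders sum to 1 (valence 4) → 3 H
  atom 2: C, bond orders sum to 4 (valence 4) → 0 H
  atom 3: C, bond orders sum to 3 (valence 4) → 1 H
  atom 4: C, bond orders sum to 2 (valence 4) → 2 H
  atom 5: C, bond orders sum to 1 (valence 4) → 3 H
  atom 6: C, bond orders sum to 4 (valence 4) → 0 H
  atom 7: O, bond orders sum to 1 (valence 2) → 1 H
  atom 8: O, bond orders sum to 2 (valence 2) → 0 H
  atom 9: C, bond orders sum to 4 (valence 4) → 0 H
  atom 10: C, bond orders sum to 1 (valence 4) → 3 H
  atom 11: C, bond orders sum to 2 (valence 4) → 2 H
  atom 12: C, bond orders sum to 2 (valence 4) → 2 H
  atom 13: C, bond orders sum to 3 (valence 4) → 1 H
  atom 14: C, bond orders sum to 4 (valence 4) → 0 H
  atom 15: N, bond orders sum to 1 (valence 3) → 2 H
  atom 16: O, bond orders sum to 2 (valence 2) → 0 H
  atom 17: C, bond orders sum to 3 (valence 4) → 1 H
  atom 18: C, bond orders sum to 4 (valence 4) → 0 H
  atom 19: N, bond orders sum to 3 (valence 3) → 0 H
  atom 20: C, bond orders sum to 2 (valence 4) → 2 H
  atom 21: C, bond orders sum to 4 (valence 4) → 0 H
  atom 22: N, bond orders sum to 1 (valence 3) → 2 H
  atom 23: C, bond orders sum to 2 (valence 4) → 2 H
Total hydrogens: 27.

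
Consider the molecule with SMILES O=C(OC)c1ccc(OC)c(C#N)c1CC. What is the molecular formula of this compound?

C12H13NO3

Walk through each heavy atom and fill implicit hydrogens from standard valence (C 4, N 3, O 2, S 2, halogen 1); for lowercase aromatic atoms, an aromatic c carries 1 H when it has two neighbours and 0 H with three, and aromatic n carries 0 H:
  atom 1: O, bond orders sum to 2 (valence 2) → 0 H
  atom 2: C, bond orders sum to 4 (valence 4) → 0 H
  atom 3: O, bond orders sum to 2 (valence 2) → 0 H
  atom 4: C, bond orders sum to 1 (valence 4) → 3 H
  atom 5: aromatic c, 3 neighbours → 0 H
  atom 6: aromatic c, 2 neighbours → 1 H
  atom 7: aromatic c, 2 neighbours → 1 H
  atom 8: aromatic c, 3 neighbours → 0 H
  atom 9: O, bond orders sum to 2 (valence 2) → 0 H
  atom 10: C, bond orders sum to 1 (valence 4) → 3 H
  atom 11: aromatic c, 3 neighbours → 0 H
  atom 12: C, bond orders sum to 4 (valence 4) → 0 H
  atom 13: N, bond orders sum to 3 (valence 3) → 0 H
  atom 14: aromatic c, 3 neighbours → 0 H
  atom 15: C, bond orders sum to 2 (valence 4) → 2 H
  atom 16: C, bond orders sum to 1 (valence 4) → 3 H
Totals → C:12, H:13, N:1, O:3.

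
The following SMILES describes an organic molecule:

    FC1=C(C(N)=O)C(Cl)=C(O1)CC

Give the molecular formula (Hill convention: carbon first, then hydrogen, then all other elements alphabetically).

Walk through each heavy atom and fill implicit hydrogens from standard valence (C 4, N 3, O 2, S 2, halogen 1):
  atom 1: F (halogen, monovalent) → 0 H
  atom 2: C, bond orders sum to 4 (valence 4) → 0 H
  atom 3: C, bond orders sum to 4 (valence 4) → 0 H
  atom 4: C, bond orders sum to 4 (valence 4) → 0 H
  atom 5: N, bond orders sum to 1 (valence 3) → 2 H
  atom 6: O, bond orders sum to 2 (valence 2) → 0 H
  atom 7: C, bond orders sum to 4 (valence 4) → 0 H
  atom 8: Cl (halogen, monovalent) → 0 H
  atom 9: C, bond orders sum to 4 (valence 4) → 0 H
  atom 10: O, bond orders sum to 2 (valence 2) → 0 H
  atom 11: C, bond orders sum to 2 (valence 4) → 2 H
  atom 12: C, bond orders sum to 1 (valence 4) → 3 H
Totals → C:7, H:7, Cl:1, F:1, N:1, O:2.

C7H7ClFNO2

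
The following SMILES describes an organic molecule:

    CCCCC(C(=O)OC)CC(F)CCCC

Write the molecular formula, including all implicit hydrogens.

C13H25FO2

Walk through each heavy atom and fill implicit hydrogens from standard valence (C 4, N 3, O 2, S 2, halogen 1):
  atom 1: C, bond orders sum to 1 (valence 4) → 3 H
  atom 2: C, bond orders sum to 2 (valence 4) → 2 H
  atom 3: C, bond orders sum to 2 (valence 4) → 2 H
  atom 4: C, bond orders sum to 2 (valence 4) → 2 H
  atom 5: C, bond orders sum to 3 (valence 4) → 1 H
  atom 6: C, bond orders sum to 4 (valence 4) → 0 H
  atom 7: O, bond orders sum to 2 (valence 2) → 0 H
  atom 8: O, bond orders sum to 2 (valence 2) → 0 H
  atom 9: C, bond orders sum to 1 (valence 4) → 3 H
  atom 10: C, bond orders sum to 2 (valence 4) → 2 H
  atom 11: C, bond orders sum to 3 (valence 4) → 1 H
  atom 12: F (halogen, monovalent) → 0 H
  atom 13: C, bond orders sum to 2 (valence 4) → 2 H
  atom 14: C, bond orders sum to 2 (valence 4) → 2 H
  atom 15: C, bond orders sum to 2 (valence 4) → 2 H
  atom 16: C, bond orders sum to 1 (valence 4) → 3 H
Totals → C:13, H:25, F:1, O:2.
In Hill order: C13H25FO2.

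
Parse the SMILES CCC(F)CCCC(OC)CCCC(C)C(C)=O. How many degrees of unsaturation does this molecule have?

Degree of unsaturation = (number of rings) + (number of π bonds).
Ring closures in the SMILES: 0.
π bonds: 1 double bond (each 1 DoU) → 1 DoU from unsaturation.
Total DoU = 0 + 1 = 1.

1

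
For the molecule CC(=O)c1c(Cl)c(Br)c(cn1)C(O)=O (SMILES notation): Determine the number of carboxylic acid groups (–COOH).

1

The carboxylic acid motif appears at heavy-atom position 12 in the SMILES.
Other groups present: 1 ketone.
Carboxylic acid count: 1.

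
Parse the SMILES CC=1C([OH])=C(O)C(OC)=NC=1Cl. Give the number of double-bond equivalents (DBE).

4

Molecular formula: C7H8ClNO3.
DoU = (2C + 2 + N − H − X) / 2, where X is the halogen count and O/S are ignored.
    = (2·7 + 2 + 1 − 8 − 1) / 2 = 8 / 2 = 4.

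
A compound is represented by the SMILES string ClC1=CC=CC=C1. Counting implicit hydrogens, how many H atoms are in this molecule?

Walk through each heavy atom and fill implicit hydrogens from standard valence (C 4, N 3, O 2, S 2, halogen 1):
  atom 1: Cl (halogen, monovalent) → 0 H
  atom 2: C, bond orders sum to 4 (valence 4) → 0 H
  atom 3: C, bond orders sum to 3 (valence 4) → 1 H
  atom 4: C, bond orders sum to 3 (valence 4) → 1 H
  atom 5: C, bond orders sum to 3 (valence 4) → 1 H
  atom 6: C, bond orders sum to 3 (valence 4) → 1 H
  atom 7: C, bond orders sum to 3 (valence 4) → 1 H
Total hydrogens: 5.

5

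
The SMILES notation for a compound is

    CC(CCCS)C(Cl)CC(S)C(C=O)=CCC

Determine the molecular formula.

C13H23ClOS2

Walk through each heavy atom and fill implicit hydrogens from standard valence (C 4, N 3, O 2, S 2, halogen 1):
  atom 1: C, bond orders sum to 1 (valence 4) → 3 H
  atom 2: C, bond orders sum to 3 (valence 4) → 1 H
  atom 3: C, bond orders sum to 2 (valence 4) → 2 H
  atom 4: C, bond orders sum to 2 (valence 4) → 2 H
  atom 5: C, bond orders sum to 2 (valence 4) → 2 H
  atom 6: S, bond orders sum to 1 (valence 2) → 1 H
  atom 7: C, bond orders sum to 3 (valence 4) → 1 H
  atom 8: Cl (halogen, monovalent) → 0 H
  atom 9: C, bond orders sum to 2 (valence 4) → 2 H
  atom 10: C, bond orders sum to 3 (valence 4) → 1 H
  atom 11: S, bond orders sum to 1 (valence 2) → 1 H
  atom 12: C, bond orders sum to 4 (valence 4) → 0 H
  atom 13: C, bond orders sum to 3 (valence 4) → 1 H
  atom 14: O, bond orders sum to 2 (valence 2) → 0 H
  atom 15: C, bond orders sum to 3 (valence 4) → 1 H
  atom 16: C, bond orders sum to 2 (valence 4) → 2 H
  atom 17: C, bond orders sum to 1 (valence 4) → 3 H
Totals → C:13, H:23, Cl:1, O:1, S:2.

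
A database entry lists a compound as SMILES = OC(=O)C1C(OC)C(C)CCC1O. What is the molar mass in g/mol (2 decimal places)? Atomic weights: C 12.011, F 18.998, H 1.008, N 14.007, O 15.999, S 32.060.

188.22 g/mol

First, the molecular formula is C9H16O4 (counting implicit H from valence).
  C: 9 × 12.011 = 108.099
  H: 16 × 1.008 = 16.128
  O: 4 × 15.999 = 63.996
Sum: 9×12.011 + 16×1.008 + 4×15.999 = 188.223 → 188.22 g/mol.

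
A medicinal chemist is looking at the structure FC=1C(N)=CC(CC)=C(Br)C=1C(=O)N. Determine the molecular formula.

Walk through each heavy atom and fill implicit hydrogens from standard valence (C 4, N 3, O 2, S 2, halogen 1):
  atom 1: F (halogen, monovalent) → 0 H
  atom 2: C, bond orders sum to 4 (valence 4) → 0 H
  atom 3: C, bond orders sum to 4 (valence 4) → 0 H
  atom 4: N, bond orders sum to 1 (valence 3) → 2 H
  atom 5: C, bond orders sum to 3 (valence 4) → 1 H
  atom 6: C, bond orders sum to 4 (valence 4) → 0 H
  atom 7: C, bond orders sum to 2 (valence 4) → 2 H
  atom 8: C, bond orders sum to 1 (valence 4) → 3 H
  atom 9: C, bond orders sum to 4 (valence 4) → 0 H
  atom 10: Br (halogen, monovalent) → 0 H
  atom 11: C, bond orders sum to 4 (valence 4) → 0 H
  atom 12: C, bond orders sum to 4 (valence 4) → 0 H
  atom 13: O, bond orders sum to 2 (valence 2) → 0 H
  atom 14: N, bond orders sum to 1 (valence 3) → 2 H
Totals → C:9, H:10, Br:1, F:1, N:2, O:1.

C9H10BrFN2O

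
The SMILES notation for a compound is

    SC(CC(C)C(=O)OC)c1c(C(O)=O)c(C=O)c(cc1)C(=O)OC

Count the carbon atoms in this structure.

16

Count every carbon token in the SMILES (each C, including those in ring-closure positions and inside branches).
Carbon count: 16.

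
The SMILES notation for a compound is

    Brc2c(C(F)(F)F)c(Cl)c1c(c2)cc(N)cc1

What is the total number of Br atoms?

Scan the SMILES for Br atoms (remember two-letter symbols like Cl and Br are single atoms).
Bromine count: 1.

1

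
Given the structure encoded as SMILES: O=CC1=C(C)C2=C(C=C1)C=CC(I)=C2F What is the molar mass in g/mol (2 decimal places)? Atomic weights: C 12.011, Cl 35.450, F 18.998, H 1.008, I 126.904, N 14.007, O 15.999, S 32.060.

First, the molecular formula is C12H8FIO (counting implicit H from valence).
  C: 12 × 12.011 = 144.132
  F: 1 × 18.998 = 18.998
  H: 8 × 1.008 = 8.064
  I: 1 × 126.904 = 126.904
  O: 1 × 15.999 = 15.999
Sum: 12×12.011 + 1×18.998 + 8×1.008 + 1×126.904 + 1×15.999 = 314.097 → 314.10 g/mol.

314.10 g/mol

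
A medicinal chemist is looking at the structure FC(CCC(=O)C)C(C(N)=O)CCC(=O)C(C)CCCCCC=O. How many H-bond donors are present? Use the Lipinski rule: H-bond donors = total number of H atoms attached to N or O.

2

Donors: find every N or O and count the H atoms it carries.
  atom 6 (O): bond orders sum to 2 → 0 H
  atom 10 (N): bond orders sum to 1 → 2 H
  atom 11 (O): bond orders sum to 2 → 0 H
  atom 15 (O): bond orders sum to 2 → 0 H
  atom 24 (O): bond orders sum to 2 → 0 H
Lipinski HBD = 2.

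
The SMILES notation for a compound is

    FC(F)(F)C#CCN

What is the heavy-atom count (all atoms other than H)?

Every atom symbol written in the SMILES (organic subset) is one heavy atom; implicit H are not written.
Heavy atoms by element → C:4, F:3, N:1.
Total: 8.

8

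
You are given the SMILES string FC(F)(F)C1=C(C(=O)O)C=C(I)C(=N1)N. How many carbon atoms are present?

7

Count every carbon token in the SMILES (each C, including those in ring-closure positions and inside branches).
Carbon count: 7.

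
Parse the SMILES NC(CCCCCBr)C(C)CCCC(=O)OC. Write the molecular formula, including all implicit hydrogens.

C13H26BrNO2

Walk through each heavy atom and fill implicit hydrogens from standard valence (C 4, N 3, O 2, S 2, halogen 1):
  atom 1: N, bond orders sum to 1 (valence 3) → 2 H
  atom 2: C, bond orders sum to 3 (valence 4) → 1 H
  atom 3: C, bond orders sum to 2 (valence 4) → 2 H
  atom 4: C, bond orders sum to 2 (valence 4) → 2 H
  atom 5: C, bond orders sum to 2 (valence 4) → 2 H
  atom 6: C, bond orders sum to 2 (valence 4) → 2 H
  atom 7: C, bond orders sum to 2 (valence 4) → 2 H
  atom 8: Br (halogen, monovalent) → 0 H
  atom 9: C, bond orders sum to 3 (valence 4) → 1 H
  atom 10: C, bond orders sum to 1 (valence 4) → 3 H
  atom 11: C, bond orders sum to 2 (valence 4) → 2 H
  atom 12: C, bond orders sum to 2 (valence 4) → 2 H
  atom 13: C, bond orders sum to 2 (valence 4) → 2 H
  atom 14: C, bond orders sum to 4 (valence 4) → 0 H
  atom 15: O, bond orders sum to 2 (valence 2) → 0 H
  atom 16: O, bond orders sum to 2 (valence 2) → 0 H
  atom 17: C, bond orders sum to 1 (valence 4) → 3 H
Totals → C:13, H:26, Br:1, N:1, O:2.
In Hill order: C13H26BrNO2.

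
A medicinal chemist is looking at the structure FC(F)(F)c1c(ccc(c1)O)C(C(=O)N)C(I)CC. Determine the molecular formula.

Walk through each heavy atom and fill implicit hydrogens from standard valence (C 4, N 3, O 2, S 2, halogen 1); for lowercase aromatic atoms, an aromatic c carries 1 H when it has two neighbours and 0 H with three, and aromatic n carries 0 H:
  atom 1: F (halogen, monovalent) → 0 H
  atom 2: C, bond orders sum to 4 (valence 4) → 0 H
  atom 3: F (halogen, monovalent) → 0 H
  atom 4: F (halogen, monovalent) → 0 H
  atom 5: aromatic c, 3 neighbours → 0 H
  atom 6: aromatic c, 3 neighbours → 0 H
  atom 7: aromatic c, 2 neighbours → 1 H
  atom 8: aromatic c, 2 neighbours → 1 H
  atom 9: aromatic c, 3 neighbours → 0 H
  atom 10: aromatic c, 2 neighbours → 1 H
  atom 11: O, bond orders sum to 1 (valence 2) → 1 H
  atom 12: C, bond orders sum to 3 (valence 4) → 1 H
  atom 13: C, bond orders sum to 4 (valence 4) → 0 H
  atom 14: O, bond orders sum to 2 (valence 2) → 0 H
  atom 15: N, bond orders sum to 1 (valence 3) → 2 H
  atom 16: C, bond orders sum to 3 (valence 4) → 1 H
  atom 17: I (halogen, monovalent) → 0 H
  atom 18: C, bond orders sum to 2 (valence 4) → 2 H
  atom 19: C, bond orders sum to 1 (valence 4) → 3 H
Totals → C:12, H:13, F:3, I:1, N:1, O:2.

C12H13F3INO2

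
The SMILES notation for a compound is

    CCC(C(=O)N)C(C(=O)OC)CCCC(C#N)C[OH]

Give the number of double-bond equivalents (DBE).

Molecular formula: C13H22N2O4.
DoU = (2C + 2 + N − H − X) / 2, where X is the halogen count and O/S are ignored.
    = (2·13 + 2 + 2 − 22 − 0) / 2 = 8 / 2 = 4.

4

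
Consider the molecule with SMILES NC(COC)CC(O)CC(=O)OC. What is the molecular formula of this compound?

C8H17NO4

Walk through each heavy atom and fill implicit hydrogens from standard valence (C 4, N 3, O 2, S 2, halogen 1):
  atom 1: N, bond orders sum to 1 (valence 3) → 2 H
  atom 2: C, bond orders sum to 3 (valence 4) → 1 H
  atom 3: C, bond orders sum to 2 (valence 4) → 2 H
  atom 4: O, bond orders sum to 2 (valence 2) → 0 H
  atom 5: C, bond orders sum to 1 (valence 4) → 3 H
  atom 6: C, bond orders sum to 2 (valence 4) → 2 H
  atom 7: C, bond orders sum to 3 (valence 4) → 1 H
  atom 8: O, bond orders sum to 1 (valence 2) → 1 H
  atom 9: C, bond orders sum to 2 (valence 4) → 2 H
  atom 10: C, bond orders sum to 4 (valence 4) → 0 H
  atom 11: O, bond orders sum to 2 (valence 2) → 0 H
  atom 12: O, bond orders sum to 2 (valence 2) → 0 H
  atom 13: C, bond orders sum to 1 (valence 4) → 3 H
Totals → C:8, H:17, N:1, O:4.
In Hill order: C8H17NO4.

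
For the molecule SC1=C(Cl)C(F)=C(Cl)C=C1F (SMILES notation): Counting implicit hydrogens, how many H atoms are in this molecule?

2

Walk through each heavy atom and fill implicit hydrogens from standard valence (C 4, N 3, O 2, S 2, halogen 1):
  atom 1: S, bond orders sum to 1 (valence 2) → 1 H
  atom 2: C, bond orders sum to 4 (valence 4) → 0 H
  atom 3: C, bond orders sum to 4 (valence 4) → 0 H
  atom 4: Cl (halogen, monovalent) → 0 H
  atom 5: C, bond orders sum to 4 (valence 4) → 0 H
  atom 6: F (halogen, monovalent) → 0 H
  atom 7: C, bond orders sum to 4 (valence 4) → 0 H
  atom 8: Cl (halogen, monovalent) → 0 H
  atom 9: C, bond orders sum to 3 (valence 4) → 1 H
  atom 10: C, bond orders sum to 4 (valence 4) → 0 H
  atom 11: F (halogen, monovalent) → 0 H
Total hydrogens: 2.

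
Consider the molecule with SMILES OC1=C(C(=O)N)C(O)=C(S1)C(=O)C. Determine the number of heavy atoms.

13

Every atom symbol written in the SMILES (organic subset) is one heavy atom; implicit H are not written.
Heavy atoms by element → C:7, N:1, O:4, S:1.
Total: 13.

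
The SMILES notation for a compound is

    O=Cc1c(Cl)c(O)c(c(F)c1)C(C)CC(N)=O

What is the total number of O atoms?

Scan the SMILES for O atoms (remember two-letter symbols like Cl and Br are single atoms).
Oxygen count: 3.

3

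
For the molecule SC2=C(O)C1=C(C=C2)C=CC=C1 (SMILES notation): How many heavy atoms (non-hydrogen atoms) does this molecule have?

12

Every atom symbol written in the SMILES (organic subset) is one heavy atom; implicit H are not written.
Heavy atoms by element → C:10, O:1, S:1.
Total: 12.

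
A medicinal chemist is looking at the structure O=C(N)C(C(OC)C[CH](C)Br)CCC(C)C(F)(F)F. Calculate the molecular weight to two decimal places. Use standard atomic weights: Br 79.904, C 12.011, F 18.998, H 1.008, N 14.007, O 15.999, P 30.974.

348.20 g/mol

First, the molecular formula is C12H21BrF3NO2 (counting implicit H from valence).
  Br: 1 × 79.904 = 79.904
  C: 12 × 12.011 = 144.132
  F: 3 × 18.998 = 56.994
  H: 21 × 1.008 = 21.168
  N: 1 × 14.007 = 14.007
  O: 2 × 15.999 = 31.998
Sum: 1×79.904 + 12×12.011 + 3×18.998 + 21×1.008 + 1×14.007 + 2×15.999 = 348.203 → 348.20 g/mol.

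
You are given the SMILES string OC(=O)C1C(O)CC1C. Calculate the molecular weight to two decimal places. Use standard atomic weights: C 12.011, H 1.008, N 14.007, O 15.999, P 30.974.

130.14 g/mol

First, the molecular formula is C6H10O3 (counting implicit H from valence).
  C: 6 × 12.011 = 72.066
  H: 10 × 1.008 = 10.080
  O: 3 × 15.999 = 47.997
Sum: 6×12.011 + 10×1.008 + 3×15.999 = 130.143 → 130.14 g/mol.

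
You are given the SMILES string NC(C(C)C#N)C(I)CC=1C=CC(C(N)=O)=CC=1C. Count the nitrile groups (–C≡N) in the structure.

The nitrile motif appears at heavy-atom position 5 in the SMILES.
Other groups present: 1 amide, 1 primary amine.
Nitrile count: 1.

1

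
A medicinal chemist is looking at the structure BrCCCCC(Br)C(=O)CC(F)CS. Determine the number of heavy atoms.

14

Every atom symbol written in the SMILES (organic subset) is one heavy atom; implicit H are not written.
Heavy atoms by element → Br:2, C:9, F:1, O:1, S:1.
Total: 14.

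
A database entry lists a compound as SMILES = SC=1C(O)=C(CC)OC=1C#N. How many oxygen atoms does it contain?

Scan the SMILES for O atoms (remember two-letter symbols like Cl and Br are single atoms).
Oxygen count: 2.

2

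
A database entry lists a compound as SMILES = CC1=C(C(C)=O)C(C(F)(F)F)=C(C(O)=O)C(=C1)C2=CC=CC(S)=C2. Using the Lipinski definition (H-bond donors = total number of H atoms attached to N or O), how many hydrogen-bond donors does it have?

Donors: find every N or O and count the H atoms it carries.
  atom 6 (O): bond orders sum to 2 → 0 H
  atom 14 (O): bond orders sum to 1 → 1 H
  atom 15 (O): bond orders sum to 2 → 0 H
Lipinski HBD = 1.

1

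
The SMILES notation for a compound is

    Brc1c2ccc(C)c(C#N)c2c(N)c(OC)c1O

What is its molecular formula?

Walk through each heavy atom and fill implicit hydrogens from standard valence (C 4, N 3, O 2, S 2, halogen 1); for lowercase aromatic atoms, an aromatic c carries 1 H when it has two neighbours and 0 H with three, and aromatic n carries 0 H:
  atom 1: Br (halogen, monovalent) → 0 H
  atom 2: aromatic c, 3 neighbours → 0 H
  atom 3: aromatic c, 3 neighbours → 0 H
  atom 4: aromatic c, 2 neighbours → 1 H
  atom 5: aromatic c, 2 neighbours → 1 H
  atom 6: aromatic c, 3 neighbours → 0 H
  atom 7: C, bond orders sum to 1 (valence 4) → 3 H
  atom 8: aromatic c, 3 neighbours → 0 H
  atom 9: C, bond orders sum to 4 (valence 4) → 0 H
  atom 10: N, bond orders sum to 3 (valence 3) → 0 H
  atom 11: aromatic c, 3 neighbours → 0 H
  atom 12: aromatic c, 3 neighbours → 0 H
  atom 13: N, bond orders sum to 1 (valence 3) → 2 H
  atom 14: aromatic c, 3 neighbours → 0 H
  atom 15: O, bond orders sum to 2 (valence 2) → 0 H
  atom 16: C, bond orders sum to 1 (valence 4) → 3 H
  atom 17: aromatic c, 3 neighbours → 0 H
  atom 18: O, bond orders sum to 1 (valence 2) → 1 H
Totals → C:13, H:11, Br:1, N:2, O:2.
In Hill order: C13H11BrN2O2.

C13H11BrN2O2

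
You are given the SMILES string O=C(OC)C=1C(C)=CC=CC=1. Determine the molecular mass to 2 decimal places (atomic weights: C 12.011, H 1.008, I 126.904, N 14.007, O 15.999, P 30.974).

150.18 g/mol

First, the molecular formula is C9H10O2 (counting implicit H from valence).
  C: 9 × 12.011 = 108.099
  H: 10 × 1.008 = 10.080
  O: 2 × 15.999 = 31.998
Sum: 9×12.011 + 10×1.008 + 2×15.999 = 150.177 → 150.18 g/mol.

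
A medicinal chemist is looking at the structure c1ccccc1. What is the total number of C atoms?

6

Count every carbon token in the SMILES (each C, including those in ring-closure positions and inside branches).
Carbon count: 6.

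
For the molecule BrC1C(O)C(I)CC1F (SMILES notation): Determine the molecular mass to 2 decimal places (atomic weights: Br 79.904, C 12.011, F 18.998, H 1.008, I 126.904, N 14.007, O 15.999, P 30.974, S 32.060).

First, the molecular formula is C5H7BrFIO (counting implicit H from valence).
  Br: 1 × 79.904 = 79.904
  C: 5 × 12.011 = 60.055
  F: 1 × 18.998 = 18.998
  H: 7 × 1.008 = 7.056
  I: 1 × 126.904 = 126.904
  O: 1 × 15.999 = 15.999
Sum: 1×79.904 + 5×12.011 + 1×18.998 + 7×1.008 + 1×126.904 + 1×15.999 = 308.916 → 308.92 g/mol.

308.92 g/mol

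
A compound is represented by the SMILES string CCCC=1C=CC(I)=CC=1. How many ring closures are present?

In SMILES, each pair of matching ring-closure digits denotes one ring-closing bond; the number of such bonds equals the number of independent rings.
Ring-closure bonds here: 1.

1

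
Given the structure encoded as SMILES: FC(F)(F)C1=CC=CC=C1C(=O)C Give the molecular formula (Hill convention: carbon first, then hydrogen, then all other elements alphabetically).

Walk through each heavy atom and fill implicit hydrogens from standard valence (C 4, N 3, O 2, S 2, halogen 1):
  atom 1: F (halogen, monovalent) → 0 H
  atom 2: C, bond orders sum to 4 (valence 4) → 0 H
  atom 3: F (halogen, monovalent) → 0 H
  atom 4: F (halogen, monovalent) → 0 H
  atom 5: C, bond orders sum to 4 (valence 4) → 0 H
  atom 6: C, bond orders sum to 3 (valence 4) → 1 H
  atom 7: C, bond orders sum to 3 (valence 4) → 1 H
  atom 8: C, bond orders sum to 3 (valence 4) → 1 H
  atom 9: C, bond orders sum to 3 (valence 4) → 1 H
  atom 10: C, bond orders sum to 4 (valence 4) → 0 H
  atom 11: C, bond orders sum to 4 (valence 4) → 0 H
  atom 12: O, bond orders sum to 2 (valence 2) → 0 H
  atom 13: C, bond orders sum to 1 (valence 4) → 3 H
Totals → C:9, H:7, F:3, O:1.

C9H7F3O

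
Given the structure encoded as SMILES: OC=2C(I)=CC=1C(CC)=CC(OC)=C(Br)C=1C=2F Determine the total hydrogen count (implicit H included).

Walk through each heavy atom and fill implicit hydrogens from standard valence (C 4, N 3, O 2, S 2, halogen 1):
  atom 1: O, bond orders sum to 1 (valence 2) → 1 H
  atom 2: C, bond orders sum to 4 (valence 4) → 0 H
  atom 3: C, bond orders sum to 4 (valence 4) → 0 H
  atom 4: I (halogen, monovalent) → 0 H
  atom 5: C, bond orders sum to 3 (valence 4) → 1 H
  atom 6: C, bond orders sum to 4 (valence 4) → 0 H
  atom 7: C, bond orders sum to 4 (valence 4) → 0 H
  atom 8: C, bond orders sum to 2 (valence 4) → 2 H
  atom 9: C, bond orders sum to 1 (valence 4) → 3 H
  atom 10: C, bond orders sum to 3 (valence 4) → 1 H
  atom 11: C, bond orders sum to 4 (valence 4) → 0 H
  atom 12: O, bond orders sum to 2 (valence 2) → 0 H
  atom 13: C, bond orders sum to 1 (valence 4) → 3 H
  atom 14: C, bond orders sum to 4 (valence 4) → 0 H
  atom 15: Br (halogen, monovalent) → 0 H
  atom 16: C, bond orders sum to 4 (valence 4) → 0 H
  atom 17: C, bond orders sum to 4 (valence 4) → 0 H
  atom 18: F (halogen, monovalent) → 0 H
Total hydrogens: 11.

11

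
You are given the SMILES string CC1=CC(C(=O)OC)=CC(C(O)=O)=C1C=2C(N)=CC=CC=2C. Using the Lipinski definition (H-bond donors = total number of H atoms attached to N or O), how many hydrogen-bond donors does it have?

3

Donors: find every N or O and count the H atoms it carries.
  atom 6 (O): bond orders sum to 2 → 0 H
  atom 7 (O): bond orders sum to 2 → 0 H
  atom 12 (O): bond orders sum to 1 → 1 H
  atom 13 (O): bond orders sum to 2 → 0 H
  atom 17 (N): bond orders sum to 1 → 2 H
Lipinski HBD = 3.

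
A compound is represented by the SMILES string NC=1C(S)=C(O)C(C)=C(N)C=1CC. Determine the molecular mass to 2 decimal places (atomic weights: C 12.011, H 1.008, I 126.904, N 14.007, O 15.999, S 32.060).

198.28 g/mol

First, the molecular formula is C9H14N2OS (counting implicit H from valence).
  C: 9 × 12.011 = 108.099
  H: 14 × 1.008 = 14.112
  N: 2 × 14.007 = 28.014
  O: 1 × 15.999 = 15.999
  S: 1 × 32.060 = 32.060
Sum: 9×12.011 + 14×1.008 + 2×14.007 + 1×15.999 + 1×32.060 = 198.284 → 198.28 g/mol.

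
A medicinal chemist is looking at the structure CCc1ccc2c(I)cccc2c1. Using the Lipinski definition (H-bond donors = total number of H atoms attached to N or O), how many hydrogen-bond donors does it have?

0

Donors: find every N or O and count the H atoms it carries.
  (no N or O atoms present)
Lipinski HBD = 0.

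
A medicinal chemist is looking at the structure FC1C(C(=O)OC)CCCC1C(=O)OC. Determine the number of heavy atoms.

Every atom symbol written in the SMILES (organic subset) is one heavy atom; implicit H are not written.
Heavy atoms by element → C:10, F:1, O:4.
Total: 15.

15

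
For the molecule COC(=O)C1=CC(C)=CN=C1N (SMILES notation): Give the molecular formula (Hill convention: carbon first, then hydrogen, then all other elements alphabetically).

C8H10N2O2

Walk through each heavy atom and fill implicit hydrogens from standard valence (C 4, N 3, O 2, S 2, halogen 1):
  atom 1: C, bond orders sum to 1 (valence 4) → 3 H
  atom 2: O, bond orders sum to 2 (valence 2) → 0 H
  atom 3: C, bond orders sum to 4 (valence 4) → 0 H
  atom 4: O, bond orders sum to 2 (valence 2) → 0 H
  atom 5: C, bond orders sum to 4 (valence 4) → 0 H
  atom 6: C, bond orders sum to 3 (valence 4) → 1 H
  atom 7: C, bond orders sum to 4 (valence 4) → 0 H
  atom 8: C, bond orders sum to 1 (valence 4) → 3 H
  atom 9: C, bond orders sum to 3 (valence 4) → 1 H
  atom 10: N, bond orders sum to 3 (valence 3) → 0 H
  atom 11: C, bond orders sum to 4 (valence 4) → 0 H
  atom 12: N, bond orders sum to 1 (valence 3) → 2 H
Totals → C:8, H:10, N:2, O:2.
In Hill order: C8H10N2O2.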